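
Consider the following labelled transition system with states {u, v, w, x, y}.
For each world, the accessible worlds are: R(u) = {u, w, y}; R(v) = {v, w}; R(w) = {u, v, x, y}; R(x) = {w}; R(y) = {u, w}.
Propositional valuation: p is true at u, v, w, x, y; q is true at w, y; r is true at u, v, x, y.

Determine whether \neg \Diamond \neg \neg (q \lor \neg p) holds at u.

At u: \Diamond \neg \neg (q \lor \neg p) is true, so \neg \Diamond \neg \neg (q \lor \neg p) is false.
  At u: \Diamond \neg \neg (q \lor \neg p) requires \neg \neg (q \lor \neg p) at some successor in {u, w, y}.
    \neg \neg (q \lor \neg p) holds at w, so \Diamond \neg \neg (q \lor \neg p) is true at u.

No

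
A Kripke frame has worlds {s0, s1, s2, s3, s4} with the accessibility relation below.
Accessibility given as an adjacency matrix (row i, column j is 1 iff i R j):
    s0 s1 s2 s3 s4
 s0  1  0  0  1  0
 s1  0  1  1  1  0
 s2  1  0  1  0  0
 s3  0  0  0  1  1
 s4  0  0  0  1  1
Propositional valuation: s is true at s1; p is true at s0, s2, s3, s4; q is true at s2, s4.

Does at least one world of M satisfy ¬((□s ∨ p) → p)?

No

Let φ = ¬((□s ∨ p) → p). Evaluate φ at each world:
  s0 (successors {s0, s3}): φ is false.
  s1 (successors {s1, s2, s3}): φ is false.
  s2 (successors {s0, s2}): φ is false.
  s3 (successors {s3, s4}): φ is false.
  s4 (successors {s3, s4}): φ is false.
For instance, at s1:
  At s1: (□s ∨ p) → p is true, so ¬((□s ∨ p) → p) is false.
    At s1: □s ∨ p is false, p is false, so (□s ∨ p) → p is true.
      At s1: □s is false, p is false, so □s ∨ p is false.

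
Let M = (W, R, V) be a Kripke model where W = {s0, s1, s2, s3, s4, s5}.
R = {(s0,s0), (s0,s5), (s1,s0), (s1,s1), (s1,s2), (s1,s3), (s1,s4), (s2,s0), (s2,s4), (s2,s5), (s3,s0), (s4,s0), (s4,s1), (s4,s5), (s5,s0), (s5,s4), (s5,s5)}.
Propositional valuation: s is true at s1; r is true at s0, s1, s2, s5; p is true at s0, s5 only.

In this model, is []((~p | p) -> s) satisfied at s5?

At s5: []((~p | p) -> s) requires (~p | p) -> s at every successor {s0, s4, s5}.
  (~p | p) -> s fails at s0, so []((~p | p) -> s) is false at s5.

No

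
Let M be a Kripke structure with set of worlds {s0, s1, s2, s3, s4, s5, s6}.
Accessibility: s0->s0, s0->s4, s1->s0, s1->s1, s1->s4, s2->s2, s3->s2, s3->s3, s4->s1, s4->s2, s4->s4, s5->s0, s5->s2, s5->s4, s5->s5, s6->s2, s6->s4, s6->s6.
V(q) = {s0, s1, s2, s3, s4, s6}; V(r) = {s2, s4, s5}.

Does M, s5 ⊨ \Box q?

No

At s5: \Box q requires q at every successor {s0, s2, s4, s5}.
  q fails at s5, so \Box q is false at s5.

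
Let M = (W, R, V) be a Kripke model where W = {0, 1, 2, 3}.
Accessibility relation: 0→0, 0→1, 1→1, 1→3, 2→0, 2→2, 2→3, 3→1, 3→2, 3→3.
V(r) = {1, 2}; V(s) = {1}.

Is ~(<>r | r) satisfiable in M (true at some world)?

No

Let φ = ~(<>r | r). Evaluate φ at each world:
  0 (successors {0, 1}): φ is false.
  1 (successors {1, 3}): φ is false.
  2 (successors {0, 2, 3}): φ is false.
  3 (successors {1, 2, 3}): φ is false.
For instance, at 3:
  At 3: <>r | r is true, so ~(<>r | r) is false.
    At 3: <>r is true, r is false, so <>r | r is true.
      At 3: <>r requires r at some successor in {1, 2, 3}.
        r holds at 1, so <>r is true at 3.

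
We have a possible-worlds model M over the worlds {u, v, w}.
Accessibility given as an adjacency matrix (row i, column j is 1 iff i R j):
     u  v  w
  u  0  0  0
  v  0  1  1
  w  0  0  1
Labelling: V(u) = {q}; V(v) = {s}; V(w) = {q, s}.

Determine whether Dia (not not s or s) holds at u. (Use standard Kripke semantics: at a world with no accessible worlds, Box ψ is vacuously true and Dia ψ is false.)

At u: no accessible worlds, so Dia (not not s or s) is false.

No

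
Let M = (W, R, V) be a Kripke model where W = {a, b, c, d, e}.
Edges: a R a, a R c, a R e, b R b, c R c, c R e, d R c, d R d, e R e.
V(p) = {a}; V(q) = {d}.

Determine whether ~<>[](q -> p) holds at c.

No

At c: <>[](q -> p) is true, so ~<>[](q -> p) is false.
  At c: <>[](q -> p) requires [](q -> p) at some successor in {c, e}.
    [](q -> p) holds at c, so <>[](q -> p) is true at c.
      At c: [](q -> p) requires q -> p at every successor {c, e}.
        At c: q -> p is true.
        At e: q -> p is true.
      So [](q -> p) is true at c.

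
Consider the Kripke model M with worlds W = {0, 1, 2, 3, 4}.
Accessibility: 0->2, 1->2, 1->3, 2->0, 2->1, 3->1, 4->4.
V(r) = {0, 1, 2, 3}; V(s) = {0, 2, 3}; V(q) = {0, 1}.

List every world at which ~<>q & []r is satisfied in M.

0, 1

Let φ = ~<>q & []r. Evaluate φ at each world:
  0 (successors {2}): φ is true.
  1 (successors {2, 3}): φ is true.
  2 (successors {0, 1}): φ is false.
  3 (successors {1}): φ is false.
  4 (successors {4}): φ is false.
For instance, at 4:
  At 4: ~<>q is true, []r is false, so ~<>q & []r is false.
    At 4: <>q is false, so ~<>q is true.
      At 4: <>q requires q at some successor in {4}.
        At 4: q is false.
      So <>q is false at 4.
    At 4: []r requires r at every successor {4}.
      r fails at 4, so []r is false at 4.
Satisfying worlds: {0, 1}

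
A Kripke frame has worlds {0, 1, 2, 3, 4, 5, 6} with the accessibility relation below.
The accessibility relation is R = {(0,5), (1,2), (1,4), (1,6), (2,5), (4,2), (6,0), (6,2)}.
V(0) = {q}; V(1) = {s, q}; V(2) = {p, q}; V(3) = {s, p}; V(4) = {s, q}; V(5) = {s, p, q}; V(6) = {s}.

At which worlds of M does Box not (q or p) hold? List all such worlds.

Recall that Box ψ holds at a world iff ψ holds at every accessible world, and Dia ψ holds iff ψ holds at some accessible world.
Let φ = Box not (q or p). Evaluate φ at each world:
  0 (successors {5}): φ is false.
  1 (successors {2, 4, 6}): φ is false.
  2 (successors {5}): φ is false.
  3 (successors ∅): φ is true.
  4 (successors {2}): φ is false.
  5 (successors ∅): φ is true.
  6 (successors {0, 2}): φ is false.
For instance, at 0:
  At 0: Box not (q or p) requires not (q or p) at every successor {5}.
    not (q or p) fails at 5, so Box not (q or p) is false at 0.
Satisfying worlds: {3, 5}

3, 5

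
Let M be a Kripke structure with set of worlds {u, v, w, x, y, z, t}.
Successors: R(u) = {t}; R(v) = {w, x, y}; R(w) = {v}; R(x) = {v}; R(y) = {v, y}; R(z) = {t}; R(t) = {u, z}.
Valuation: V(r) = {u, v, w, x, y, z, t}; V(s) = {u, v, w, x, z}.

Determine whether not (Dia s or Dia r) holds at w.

No

At w: Dia s or Dia r is true, so not (Dia s or Dia r) is false.
  At w: Dia s is true, Dia r is true, so Dia s or Dia r is true.
    At w: Dia s requires s at some successor in {v}.
      s holds at v, so Dia s is true at w.
    At w: Dia r requires r at some successor in {v}.
      r holds at v, so Dia r is true at w.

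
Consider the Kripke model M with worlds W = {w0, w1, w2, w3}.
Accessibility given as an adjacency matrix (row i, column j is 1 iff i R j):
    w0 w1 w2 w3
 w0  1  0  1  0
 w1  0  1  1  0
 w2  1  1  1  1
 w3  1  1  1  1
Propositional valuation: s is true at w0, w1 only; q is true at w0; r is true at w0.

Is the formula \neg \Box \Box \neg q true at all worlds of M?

Let φ = \neg \Box \Box \neg q. Evaluate φ at each world:
  w0 (successors {w0, w2}): φ is true.
  w1 (successors {w1, w2}): φ is true.
  w2 (successors {w0, w1, w2, w3}): φ is true.
  w3 (successors {w0, w1, w2, w3}): φ is true.
For instance, at w2:
  At w2: \Box \Box \neg q is false, so \neg \Box \Box \neg q is true.
    At w2: \Box \Box \neg q requires \Box \neg q at every successor {w0, w1, w2, w3}.
      \Box \neg q fails at w0, so \Box \Box \neg q is false at w2.

Yes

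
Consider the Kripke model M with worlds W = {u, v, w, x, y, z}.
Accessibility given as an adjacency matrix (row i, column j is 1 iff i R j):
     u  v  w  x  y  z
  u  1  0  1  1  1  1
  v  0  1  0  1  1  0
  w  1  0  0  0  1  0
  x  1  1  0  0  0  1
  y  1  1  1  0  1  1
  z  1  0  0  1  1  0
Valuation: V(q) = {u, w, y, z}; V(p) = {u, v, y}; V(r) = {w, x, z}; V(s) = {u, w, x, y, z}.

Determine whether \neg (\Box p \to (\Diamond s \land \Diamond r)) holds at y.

No

At y: \Box p \to (\Diamond s \land \Diamond r) is true, so \neg (\Box p \to (\Diamond s \land \Diamond r)) is false.
  At y: \Box p is false, \Diamond s \land \Diamond r is true, so \Box p \to (\Diamond s \land \Diamond r) is true.
    At y: \Box p requires p at every successor {u, v, w, y, z}.
      p fails at w, so \Box p is false at y.
    At y: \Diamond s is true, \Diamond r is true, so \Diamond s \land \Diamond r is true.
      At y: \Diamond s requires s at some successor in {u, v, w, y, z}.
        s holds at u, so \Diamond s is true at y.
      At y: \Diamond r requires r at some successor in {u, v, w, y, z}.
        r holds at w, so \Diamond r is true at y.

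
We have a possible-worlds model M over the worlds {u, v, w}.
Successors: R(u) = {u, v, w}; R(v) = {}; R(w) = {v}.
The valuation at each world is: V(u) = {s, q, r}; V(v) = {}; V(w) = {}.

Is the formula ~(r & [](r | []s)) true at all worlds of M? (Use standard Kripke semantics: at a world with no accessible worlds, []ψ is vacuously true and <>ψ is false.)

Yes

Let φ = ~(r & [](r | []s)). Evaluate φ at each world:
  u (successors {u, v, w}): φ is true.
  v (successors ∅): φ is true.
  w (successors {v}): φ is true.
For instance, at w:
  At w: r & [](r | []s) is false, so ~(r & [](r | []s)) is true.
    At w: r is false, [](r | []s) is true, so r & [](r | []s) is false.
      At w: [](r | []s) requires r | []s at every successor {v}.
        At v: r | []s is true.
      So [](r | []s) is true at w.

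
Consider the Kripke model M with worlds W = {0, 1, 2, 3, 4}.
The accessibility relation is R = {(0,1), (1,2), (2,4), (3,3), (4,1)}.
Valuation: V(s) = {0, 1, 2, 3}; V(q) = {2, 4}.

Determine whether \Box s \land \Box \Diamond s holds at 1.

No

At 1: \Box s is true, \Box \Diamond s is false, so \Box s \land \Box \Diamond s is false.
  At 1: \Box s requires s at every successor {2}.
    At 2: s is true.
  So \Box s is true at 1.
  At 1: \Box \Diamond s requires \Diamond s at every successor {2}.
    \Diamond s fails at 2, so \Box \Diamond s is false at 1.
      At 2: \Diamond s requires s at some successor in {4}.
        At 4: s is false.
      So \Diamond s is false at 2.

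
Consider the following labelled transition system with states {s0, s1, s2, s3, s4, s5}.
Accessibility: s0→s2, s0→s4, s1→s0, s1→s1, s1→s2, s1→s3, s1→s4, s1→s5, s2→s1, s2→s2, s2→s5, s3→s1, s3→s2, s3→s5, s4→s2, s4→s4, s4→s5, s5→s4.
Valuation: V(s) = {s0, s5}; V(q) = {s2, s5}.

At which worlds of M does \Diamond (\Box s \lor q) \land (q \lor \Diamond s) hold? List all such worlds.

s1, s2, s3, s4

Let φ = \Diamond (\Box s \lor q) \land (q \lor \Diamond s). Evaluate φ at each world:
  s0 (successors {s2, s4}): φ is false.
  s1 (successors {s0, s1, s2, s3, s4, s5}): φ is true.
  s2 (successors {s1, s2, s5}): φ is true.
  s3 (successors {s1, s2, s5}): φ is true.
  s4 (successors {s2, s4, s5}): φ is true.
  s5 (successors {s4}): φ is false.
For instance, at s2:
  At s2: \Diamond (\Box s \lor q) is true, q \lor \Diamond s is true, so \Diamond (\Box s \lor q) \land (q \lor \Diamond s) is true.
    At s2: \Diamond (\Box s \lor q) requires \Box s \lor q at some successor in {s1, s2, s5}.
      \Box s \lor q holds at s2, so \Diamond (\Box s \lor q) is true at s2.
    At s2: q is true, \Diamond s is true, so q \lor \Diamond s is true.
      At s2: \Diamond s requires s at some successor in {s1, s2, s5}.
        s holds at s5, so \Diamond s is true at s2.
Satisfying worlds: {s1, s2, s3, s4}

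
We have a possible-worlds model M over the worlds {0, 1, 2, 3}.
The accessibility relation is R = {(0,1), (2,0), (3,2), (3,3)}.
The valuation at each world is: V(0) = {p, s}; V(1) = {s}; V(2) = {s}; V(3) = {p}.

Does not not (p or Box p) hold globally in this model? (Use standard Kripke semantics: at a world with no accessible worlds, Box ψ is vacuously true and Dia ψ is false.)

Yes

Let φ = not not (p or Box p). Evaluate φ at each world:
  0 (successors {1}): φ is true.
  1 (successors ∅): φ is true.
  2 (successors {0}): φ is true.
  3 (successors {2, 3}): φ is true.
For instance, at 0:
  At 0: not (p or Box p) is false, so not not (p or Box p) is true.
    At 0: p or Box p is true, so not (p or Box p) is false.
      At 0: p is true, Box p is false, so p or Box p is true.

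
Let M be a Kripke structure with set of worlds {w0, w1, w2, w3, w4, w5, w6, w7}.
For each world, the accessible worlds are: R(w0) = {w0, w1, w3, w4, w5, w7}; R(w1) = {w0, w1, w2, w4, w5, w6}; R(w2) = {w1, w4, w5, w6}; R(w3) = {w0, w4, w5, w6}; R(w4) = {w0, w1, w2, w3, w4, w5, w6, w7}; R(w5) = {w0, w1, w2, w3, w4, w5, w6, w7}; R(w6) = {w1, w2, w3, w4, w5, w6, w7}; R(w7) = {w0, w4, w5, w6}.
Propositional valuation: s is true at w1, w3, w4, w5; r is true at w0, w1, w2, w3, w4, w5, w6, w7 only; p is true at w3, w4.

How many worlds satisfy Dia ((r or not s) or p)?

Let φ = Dia ((r or not s) or p). Evaluate φ at each world:
  w0 (successors {w0, w1, w3, w4, w5, w7}): φ is true.
  w1 (successors {w0, w1, w2, w4, w5, w6}): φ is true.
  w2 (successors {w1, w4, w5, w6}): φ is true.
  w3 (successors {w0, w4, w5, w6}): φ is true.
  w4 (successors {w0, w1, w2, w3, w4, w5, w6, w7}): φ is true.
  w5 (successors {w0, w1, w2, w3, w4, w5, w6, w7}): φ is true.
  w6 (successors {w1, w2, w3, w4, w5, w6, w7}): φ is true.
  w7 (successors {w0, w4, w5, w6}): φ is true.
For instance, at w3:
  At w3: Dia ((r or not s) or p) requires (r or not s) or p at some successor in {w0, w4, w5, w6}.
    (r or not s) or p holds at w0, so Dia ((r or not s) or p) is true at w3.
Satisfying worlds: {w0, w1, w2, w3, w4, w5, w6, w7}

8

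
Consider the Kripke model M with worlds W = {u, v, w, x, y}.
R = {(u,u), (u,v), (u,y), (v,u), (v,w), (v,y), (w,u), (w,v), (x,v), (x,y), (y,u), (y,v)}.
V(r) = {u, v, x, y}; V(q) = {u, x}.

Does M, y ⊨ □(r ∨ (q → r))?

Yes

At y: □(r ∨ (q → r)) requires r ∨ (q → r) at every successor {u, v}.
  At u: r ∨ (q → r) is true.
  At v: r ∨ (q → r) is true.
So □(r ∨ (q → r)) is true at y.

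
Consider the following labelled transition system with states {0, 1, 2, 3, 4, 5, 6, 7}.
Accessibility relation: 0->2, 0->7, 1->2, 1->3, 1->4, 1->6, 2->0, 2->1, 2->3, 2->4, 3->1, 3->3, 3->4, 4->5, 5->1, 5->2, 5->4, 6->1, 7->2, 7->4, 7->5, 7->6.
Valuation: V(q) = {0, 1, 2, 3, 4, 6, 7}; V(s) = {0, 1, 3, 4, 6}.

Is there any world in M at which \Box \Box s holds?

No

Let φ = \Box \Box s. Evaluate φ at each world:
  0 (successors {2, 7}): φ is false.
  1 (successors {2, 3, 4, 6}): φ is false.
  2 (successors {0, 1, 3, 4}): φ is false.
  3 (successors {1, 3, 4}): φ is false.
  4 (successors {5}): φ is false.
  5 (successors {1, 2, 4}): φ is false.
  6 (successors {1}): φ is false.
  7 (successors {2, 4, 5, 6}): φ is false.
For instance, at 5:
  At 5: \Box \Box s requires \Box s at every successor {1, 2, 4}.
    \Box s fails at 1, so \Box \Box s is false at 5.
      At 1: \Box s requires s at every successor {2, 3, 4, 6}.
        s fails at 2, so \Box s is false at 1.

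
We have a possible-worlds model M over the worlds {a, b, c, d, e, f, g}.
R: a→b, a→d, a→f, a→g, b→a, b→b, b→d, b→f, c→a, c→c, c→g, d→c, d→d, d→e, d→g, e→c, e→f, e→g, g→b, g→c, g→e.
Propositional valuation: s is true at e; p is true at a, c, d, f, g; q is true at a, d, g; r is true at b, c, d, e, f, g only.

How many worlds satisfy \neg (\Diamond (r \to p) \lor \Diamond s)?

1

Let φ = \neg (\Diamond (r \to p) \lor \Diamond s). Evaluate φ at each world:
  a (successors {b, d, f, g}): φ is false.
  b (successors {a, b, d, f}): φ is false.
  c (successors {a, c, g}): φ is false.
  d (successors {c, d, e, g}): φ is false.
  e (successors {c, f, g}): φ is false.
  f (successors ∅): φ is true.
  g (successors {b, c, e}): φ is false.
For instance, at a:
  At a: \Diamond (r \to p) \lor \Diamond s is true, so \neg (\Diamond (r \to p) \lor \Diamond s) is false.
    At a: \Diamond (r \to p) is true, \Diamond s is false, so \Diamond (r \to p) \lor \Diamond s is true.
      At a: \Diamond (r \to p) requires r \to p at some successor in {b, d, f, g}.
        r \to p holds at d, so \Diamond (r \to p) is true at a.
      At a: \Diamond s requires s at some successor in {b, d, f, g}.
        At b: s is false.
        At d: s is false.
        At f: s is false.
        At g: s is false.
      So \Diamond s is false at a.
Satisfying worlds: {f}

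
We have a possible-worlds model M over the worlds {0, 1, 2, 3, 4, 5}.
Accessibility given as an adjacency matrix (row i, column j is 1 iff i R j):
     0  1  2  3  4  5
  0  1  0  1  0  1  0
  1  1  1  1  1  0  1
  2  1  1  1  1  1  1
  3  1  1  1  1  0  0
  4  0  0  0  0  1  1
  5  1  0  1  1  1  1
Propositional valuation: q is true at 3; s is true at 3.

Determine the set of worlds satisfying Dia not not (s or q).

1, 2, 3, 5

Let φ = Dia not not (s or q). Evaluate φ at each world:
  0 (successors {0, 2, 4}): φ is false.
  1 (successors {0, 1, 2, 3, 5}): φ is true.
  2 (successors {0, 1, 2, 3, 4, 5}): φ is true.
  3 (successors {0, 1, 2, 3}): φ is true.
  4 (successors {4, 5}): φ is false.
  5 (successors {0, 2, 3, 4, 5}): φ is true.
For instance, at 0:
  At 0: Dia not not (s or q) requires not not (s or q) at some successor in {0, 2, 4}.
    At 0: not not (s or q) is false.
    At 2: not not (s or q) is false.
    At 4: not not (s or q) is false.
  So Dia not not (s or q) is false at 0.
Satisfying worlds: {1, 2, 3, 5}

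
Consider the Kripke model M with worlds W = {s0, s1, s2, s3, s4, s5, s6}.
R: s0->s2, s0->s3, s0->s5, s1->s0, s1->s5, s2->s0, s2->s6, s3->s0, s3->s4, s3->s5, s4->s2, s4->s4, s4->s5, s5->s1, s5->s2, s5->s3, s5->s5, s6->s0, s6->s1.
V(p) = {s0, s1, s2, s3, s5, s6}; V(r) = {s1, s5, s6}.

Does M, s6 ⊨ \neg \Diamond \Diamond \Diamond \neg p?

At s6: \Diamond \Diamond \Diamond \neg p is true, so \neg \Diamond \Diamond \Diamond \neg p is false.
  At s6: \Diamond \Diamond \Diamond \neg p requires \Diamond \Diamond \neg p at some successor in {s0, s1}.
    \Diamond \Diamond \neg p holds at s0, so \Diamond \Diamond \Diamond \neg p is true at s6.
      At s0: \Diamond \Diamond \neg p requires \Diamond \neg p at some successor in {s2, s3, s5}.
        \Diamond \neg p holds at s3, so \Diamond \Diamond \neg p is true at s0.

No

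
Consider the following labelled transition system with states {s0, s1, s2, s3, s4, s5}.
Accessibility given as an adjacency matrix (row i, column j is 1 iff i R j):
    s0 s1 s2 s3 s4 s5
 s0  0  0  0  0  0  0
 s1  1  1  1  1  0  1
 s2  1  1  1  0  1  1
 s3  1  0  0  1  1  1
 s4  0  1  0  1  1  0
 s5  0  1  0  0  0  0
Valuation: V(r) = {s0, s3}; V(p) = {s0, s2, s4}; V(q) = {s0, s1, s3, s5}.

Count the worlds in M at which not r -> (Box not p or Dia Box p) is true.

Let φ = not r -> (Box not p or Dia Box p). Evaluate φ at each world:
  s0 (successors ∅): φ is true.
  s1 (successors {s0, s1, s2, s3, s5}): φ is true.
  s2 (successors {s0, s1, s2, s4, s5}): φ is true.
  s3 (successors {s0, s3, s4, s5}): φ is true.
  s4 (successors {s1, s3, s4}): φ is false.
  s5 (successors {s1}): φ is true.
For instance, at s4:
  At s4: not r is true, Box not p or Dia Box p is false, so not r -> (Box not p or Dia Box p) is false.
    At s4: Box not p is false, Dia Box p is false, so Box not p or Dia Box p is false.
      At s4: Box not p requires not p at every successor {s1, s3, s4}.
        not p fails at s4, so Box not p is false at s4.
      At s4: Dia Box p requires Box p at some successor in {s1, s3, s4}.
        At s1: Box p is false.
        At s3: Box p is false.
        At s4: Box p is false.
      So Dia Box p is false at s4.
Satisfying worlds: {s0, s1, s2, s3, s5}

5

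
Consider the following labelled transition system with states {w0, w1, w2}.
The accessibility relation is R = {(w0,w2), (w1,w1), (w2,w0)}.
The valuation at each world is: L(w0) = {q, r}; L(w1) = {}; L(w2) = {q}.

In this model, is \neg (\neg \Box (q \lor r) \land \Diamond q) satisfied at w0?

Recall that \Box ψ holds at a world iff ψ holds at every accessible world, and \Diamond ψ holds iff ψ holds at some accessible world.
At w0: \neg \Box (q \lor r) \land \Diamond q is false, so \neg (\neg \Box (q \lor r) \land \Diamond q) is true.
  At w0: \neg \Box (q \lor r) is false, \Diamond q is true, so \neg \Box (q \lor r) \land \Diamond q is false.
    At w0: \Box (q \lor r) is true, so \neg \Box (q \lor r) is false.
      At w0: \Box (q \lor r) requires q \lor r at every successor {w2}.
        At w2: q \lor r is true.
      So \Box (q \lor r) is true at w0.
    At w0: \Diamond q requires q at some successor in {w2}.
      q holds at w2, so \Diamond q is true at w0.

Yes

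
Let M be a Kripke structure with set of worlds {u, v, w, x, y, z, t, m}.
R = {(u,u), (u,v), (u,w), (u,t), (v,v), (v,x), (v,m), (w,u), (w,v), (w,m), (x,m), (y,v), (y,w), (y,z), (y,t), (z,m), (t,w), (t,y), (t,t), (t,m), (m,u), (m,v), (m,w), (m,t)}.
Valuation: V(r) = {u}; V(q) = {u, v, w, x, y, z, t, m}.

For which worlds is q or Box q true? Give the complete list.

Let φ = q or Box q. Evaluate φ at each world:
  u (successors {u, v, w, t}): φ is true.
  v (successors {v, x, m}): φ is true.
  w (successors {u, v, m}): φ is true.
  x (successors {m}): φ is true.
  y (successors {v, w, z, t}): φ is true.
  z (successors {m}): φ is true.
  t (successors {w, y, t, m}): φ is true.
  m (successors {u, v, w, t}): φ is true.
For instance, at x:
  At x: q is true, Box q is true, so q or Box q is true.
    At x: Box q requires q at every successor {m}.
      At m: q is true.
    So Box q is true at x.
Satisfying worlds: {u, v, w, x, y, z, t, m}

u, v, w, x, y, z, t, m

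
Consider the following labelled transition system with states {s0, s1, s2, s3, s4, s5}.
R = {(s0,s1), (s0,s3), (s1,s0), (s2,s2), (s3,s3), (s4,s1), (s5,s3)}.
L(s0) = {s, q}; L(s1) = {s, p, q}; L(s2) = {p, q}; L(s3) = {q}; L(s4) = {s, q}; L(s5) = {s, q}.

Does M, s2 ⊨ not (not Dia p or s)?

Yes

At s2: not Dia p or s is false, so not (not Dia p or s) is true.
  At s2: not Dia p is false, s is false, so not Dia p or s is false.
    At s2: Dia p is true, so not Dia p is false.
      At s2: Dia p requires p at some successor in {s2}.
        p holds at s2, so Dia p is true at s2.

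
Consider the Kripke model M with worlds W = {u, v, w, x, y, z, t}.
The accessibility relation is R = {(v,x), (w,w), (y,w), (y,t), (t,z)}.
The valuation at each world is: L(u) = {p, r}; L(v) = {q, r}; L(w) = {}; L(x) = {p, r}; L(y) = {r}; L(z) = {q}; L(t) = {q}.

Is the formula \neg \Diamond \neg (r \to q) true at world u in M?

Yes

At u: \Diamond \neg (r \to q) is false, so \neg \Diamond \neg (r \to q) is true.
  At u: no accessible worlds, so \Diamond \neg (r \to q) is false.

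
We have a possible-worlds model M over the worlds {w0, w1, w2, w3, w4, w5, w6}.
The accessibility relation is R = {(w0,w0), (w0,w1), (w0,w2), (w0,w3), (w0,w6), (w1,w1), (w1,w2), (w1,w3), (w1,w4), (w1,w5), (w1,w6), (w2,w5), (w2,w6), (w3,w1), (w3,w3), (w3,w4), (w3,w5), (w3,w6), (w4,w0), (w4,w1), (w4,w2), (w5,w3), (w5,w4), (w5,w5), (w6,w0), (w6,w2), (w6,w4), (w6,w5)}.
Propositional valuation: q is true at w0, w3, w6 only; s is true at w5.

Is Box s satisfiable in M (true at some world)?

Let φ = Box s. Evaluate φ at each world:
  w0 (successors {w0, w1, w2, w3, w6}): φ is false.
  w1 (successors {w1, w2, w3, w4, w5, w6}): φ is false.
  w2 (successors {w5, w6}): φ is false.
  w3 (successors {w1, w3, w4, w5, w6}): φ is false.
  w4 (successors {w0, w1, w2}): φ is false.
  w5 (successors {w3, w4, w5}): φ is false.
  w6 (successors {w0, w2, w4, w5}): φ is false.
For instance, at w6:
  At w6: Box s requires s at every successor {w0, w2, w4, w5}.
    s fails at w0, so Box s is false at w6.

No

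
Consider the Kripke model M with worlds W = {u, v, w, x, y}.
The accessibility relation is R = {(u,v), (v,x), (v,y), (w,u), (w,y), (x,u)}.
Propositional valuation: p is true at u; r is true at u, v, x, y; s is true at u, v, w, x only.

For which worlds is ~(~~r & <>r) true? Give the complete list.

Recall that <>ψ holds at a world iff ψ holds at some accessible world.
Let φ = ~(~~r & <>r). Evaluate φ at each world:
  u (successors {v}): φ is false.
  v (successors {x, y}): φ is false.
  w (successors {u, y}): φ is true.
  x (successors {u}): φ is false.
  y (successors ∅): φ is true.
For instance, at u:
  At u: ~~r & <>r is true, so ~(~~r & <>r) is false.
    At u: ~~r is true, <>r is true, so ~~r & <>r is true.
      At u: <>r requires r at some successor in {v}.
        r holds at v, so <>r is true at u.
Satisfying worlds: {w, y}

w, y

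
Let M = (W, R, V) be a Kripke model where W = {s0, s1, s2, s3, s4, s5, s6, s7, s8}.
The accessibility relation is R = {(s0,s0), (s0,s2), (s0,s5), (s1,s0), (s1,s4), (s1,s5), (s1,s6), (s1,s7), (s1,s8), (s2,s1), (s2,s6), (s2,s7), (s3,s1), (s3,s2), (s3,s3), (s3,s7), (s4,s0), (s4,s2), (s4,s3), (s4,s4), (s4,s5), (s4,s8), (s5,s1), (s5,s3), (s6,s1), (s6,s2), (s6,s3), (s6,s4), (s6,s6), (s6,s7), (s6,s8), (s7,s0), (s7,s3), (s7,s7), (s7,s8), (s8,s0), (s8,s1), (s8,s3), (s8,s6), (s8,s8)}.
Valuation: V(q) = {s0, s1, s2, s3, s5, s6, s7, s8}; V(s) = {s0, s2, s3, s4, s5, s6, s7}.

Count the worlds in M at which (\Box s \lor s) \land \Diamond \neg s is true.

Let φ = (\Box s \lor s) \land \Diamond \neg s. Evaluate φ at each world:
  s0 (successors {s0, s2, s5}): φ is false.
  s1 (successors {s0, s4, s5, s6, s7, s8}): φ is false.
  s2 (successors {s1, s6, s7}): φ is true.
  s3 (successors {s1, s2, s3, s7}): φ is true.
  s4 (successors {s0, s2, s3, s4, s5, s8}): φ is true.
  s5 (successors {s1, s3}): φ is true.
  s6 (successors {s1, s2, s3, s4, s6, s7, s8}): φ is true.
  s7 (successors {s0, s3, s7, s8}): φ is true.
  s8 (successors {s0, s1, s3, s6, s8}): φ is false.
For instance, at s4:
  At s4: \Box s \lor s is true, \Diamond \neg s is true, so (\Box s \lor s) \land \Diamond \neg s is true.
    At s4: \Box s is false, s is true, so \Box s \lor s is true.
      At s4: \Box s requires s at every successor {s0, s2, s3, s4, s5, s8}.
        s fails at s8, so \Box s is false at s4.
    At s4: \Diamond \neg s requires \neg s at some successor in {s0, s2, s3, s4, s5, s8}.
      \neg s holds at s8, so \Diamond \neg s is true at s4.
Satisfying worlds: {s2, s3, s4, s5, s6, s7}

6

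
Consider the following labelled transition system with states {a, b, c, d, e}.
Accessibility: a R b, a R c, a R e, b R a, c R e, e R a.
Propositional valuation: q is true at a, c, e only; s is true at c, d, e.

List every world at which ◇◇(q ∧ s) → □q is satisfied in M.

Let φ = ◇◇(q ∧ s) → □q. Evaluate φ at each world:
  a (successors {b, c, e}): φ is false.
  b (successors {a}): φ is true.
  c (successors {e}): φ is true.
  d (successors ∅): φ is true.
  e (successors {a}): φ is true.
For instance, at a:
  At a: ◇◇(q ∧ s) is true, □q is false, so ◇◇(q ∧ s) → □q is false.
    At a: ◇◇(q ∧ s) requires ◇(q ∧ s) at some successor in {b, c, e}.
      ◇(q ∧ s) holds at c, so ◇◇(q ∧ s) is true at a.
    At a: □q requires q at every successor {b, c, e}.
      q fails at b, so □q is false at a.
Satisfying worlds: {b, c, d, e}

b, c, d, e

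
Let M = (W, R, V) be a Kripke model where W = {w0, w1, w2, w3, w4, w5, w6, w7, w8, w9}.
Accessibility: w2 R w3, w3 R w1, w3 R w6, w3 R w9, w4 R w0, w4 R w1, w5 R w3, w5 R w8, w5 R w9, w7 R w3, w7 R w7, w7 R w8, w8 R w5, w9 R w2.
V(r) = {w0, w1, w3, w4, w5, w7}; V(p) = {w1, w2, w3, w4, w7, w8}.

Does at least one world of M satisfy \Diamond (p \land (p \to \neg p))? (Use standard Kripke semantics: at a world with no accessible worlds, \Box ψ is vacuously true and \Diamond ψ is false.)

Let φ = \Diamond (p \land (p \to \neg p)). Evaluate φ at each world:
  w0 (successors ∅): φ is false.
  w1 (successors ∅): φ is false.
  w2 (successors {w3}): φ is false.
  w3 (successors {w1, w6, w9}): φ is false.
  w4 (successors {w0, w1}): φ is false.
  w5 (successors {w3, w8, w9}): φ is false.
  w6 (successors ∅): φ is false.
  w7 (successors {w3, w7, w8}): φ is false.
  w8 (successors {w5}): φ is false.
  w9 (successors {w2}): φ is false.
For instance, at w3:
  At w3: \Diamond (p \land (p \to \neg p)) requires p \land (p \to \neg p) at some successor in {w1, w6, w9}.
    At w1: p \land (p \to \neg p) is false.
    At w6: p \land (p \to \neg p) is false.
    At w9: p \land (p \to \neg p) is false.
  So \Diamond (p \land (p \to \neg p)) is false at w3.

No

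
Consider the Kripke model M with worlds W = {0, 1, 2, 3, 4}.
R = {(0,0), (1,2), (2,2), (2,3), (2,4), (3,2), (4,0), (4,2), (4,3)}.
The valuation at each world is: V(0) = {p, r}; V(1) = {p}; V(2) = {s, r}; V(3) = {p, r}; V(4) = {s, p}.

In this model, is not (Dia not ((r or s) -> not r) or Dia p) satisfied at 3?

Recall that Dia ψ holds at a world iff ψ holds at some accessible world.
At 3: Dia not ((r or s) -> not r) or Dia p is true, so not (Dia not ((r or s) -> not r) or Dia p) is false.
  At 3: Dia not ((r or s) -> not r) is true, Dia p is false, so Dia not ((r or s) -> not r) or Dia p is true.
    At 3: Dia not ((r or s) -> not r) requires not ((r or s) -> not r) at some successor in {2}.
      not ((r or s) -> not r) holds at 2, so Dia not ((r or s) -> not r) is true at 3.
    At 3: Dia p requires p at some successor in {2}.
      At 2: p is false.
    So Dia p is false at 3.

No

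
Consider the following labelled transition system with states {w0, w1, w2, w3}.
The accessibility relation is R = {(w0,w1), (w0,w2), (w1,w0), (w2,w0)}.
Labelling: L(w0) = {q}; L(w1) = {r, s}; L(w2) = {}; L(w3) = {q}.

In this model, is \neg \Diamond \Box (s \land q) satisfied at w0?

Yes

At w0: \Diamond \Box (s \land q) is false, so \neg \Diamond \Box (s \land q) is true.
  At w0: \Diamond \Box (s \land q) requires \Box (s \land q) at some successor in {w1, w2}.
    At w1: \Box (s \land q) is false.
    At w2: \Box (s \land q) is false.
  So \Diamond \Box (s \land q) is false at w0.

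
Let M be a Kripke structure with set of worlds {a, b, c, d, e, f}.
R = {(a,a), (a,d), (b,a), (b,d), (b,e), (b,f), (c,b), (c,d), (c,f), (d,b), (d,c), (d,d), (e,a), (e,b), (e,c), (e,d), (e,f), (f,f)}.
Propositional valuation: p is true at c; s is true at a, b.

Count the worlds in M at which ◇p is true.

Let φ = ◇p. Evaluate φ at each world:
  a (successors {a, d}): φ is false.
  b (successors {a, d, e, f}): φ is false.
  c (successors {b, d, f}): φ is false.
  d (successors {b, c, d}): φ is true.
  e (successors {a, b, c, d, f}): φ is true.
  f (successors {f}): φ is false.
For instance, at e:
  At e: ◇p requires p at some successor in {a, b, c, d, f}.
    p holds at c, so ◇p is true at e.
Satisfying worlds: {d, e}

2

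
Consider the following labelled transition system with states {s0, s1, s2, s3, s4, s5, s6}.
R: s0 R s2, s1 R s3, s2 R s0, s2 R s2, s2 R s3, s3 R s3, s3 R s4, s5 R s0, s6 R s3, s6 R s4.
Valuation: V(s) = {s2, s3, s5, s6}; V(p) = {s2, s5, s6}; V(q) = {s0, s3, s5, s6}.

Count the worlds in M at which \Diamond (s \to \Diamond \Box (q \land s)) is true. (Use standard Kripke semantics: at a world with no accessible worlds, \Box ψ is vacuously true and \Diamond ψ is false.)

5

Let φ = \Diamond (s \to \Diamond \Box (q \land s)). Evaluate φ at each world:
  s0 (successors {s2}): φ is false.
  s1 (successors {s3}): φ is true.
  s2 (successors {s0, s2, s3}): φ is true.
  s3 (successors {s3, s4}): φ is true.
  s4 (successors ∅): φ is false.
  s5 (successors {s0}): φ is true.
  s6 (successors {s3, s4}): φ is true.
For instance, at s6:
  At s6: \Diamond (s \to \Diamond \Box (q \land s)) requires s \to \Diamond \Box (q \land s) at some successor in {s3, s4}.
    s \to \Diamond \Box (q \land s) holds at s3, so \Diamond (s \to \Diamond \Box (q \land s)) is true at s6.
      At s3: s is true, \Diamond \Box (q \land s) is true, so s \to \Diamond \Box (q \land s) is true.
Satisfying worlds: {s1, s2, s3, s5, s6}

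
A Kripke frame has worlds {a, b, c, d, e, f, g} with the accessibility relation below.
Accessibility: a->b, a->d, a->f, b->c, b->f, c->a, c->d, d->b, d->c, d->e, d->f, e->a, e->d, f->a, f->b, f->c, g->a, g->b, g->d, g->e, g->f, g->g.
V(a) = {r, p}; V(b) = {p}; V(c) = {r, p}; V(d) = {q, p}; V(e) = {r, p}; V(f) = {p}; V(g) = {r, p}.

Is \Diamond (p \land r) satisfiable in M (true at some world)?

Yes

Let φ = \Diamond (p \land r). Evaluate φ at each world:
  a (successors {b, d, f}): φ is false.
  b (successors {c, f}): φ is true.
  c (successors {a, d}): φ is true.
  d (successors {b, c, e, f}): φ is true.
  e (successors {a, d}): φ is true.
  f (successors {a, b, c}): φ is true.
  g (successors {a, b, d, e, f, g}): φ is true.
Detail at b (witness):
  At b: \Diamond (p \land r) requires p \land r at some successor in {c, f}.
    p \land r holds at c, so \Diamond (p \land r) is true at b.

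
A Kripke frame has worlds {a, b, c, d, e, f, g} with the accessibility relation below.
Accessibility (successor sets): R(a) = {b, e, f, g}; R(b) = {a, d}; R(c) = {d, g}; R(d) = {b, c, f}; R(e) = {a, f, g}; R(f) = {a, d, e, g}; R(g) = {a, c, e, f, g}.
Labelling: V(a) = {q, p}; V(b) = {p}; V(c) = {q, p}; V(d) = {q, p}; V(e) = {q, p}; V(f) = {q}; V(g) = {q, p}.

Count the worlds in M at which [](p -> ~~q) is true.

Let φ = [](p -> ~~q). Evaluate φ at each world:
  a (successors {b, e, f, g}): φ is false.
  b (successors {a, d}): φ is true.
  c (successors {d, g}): φ is true.
  d (successors {b, c, f}): φ is false.
  e (successors {a, f, g}): φ is true.
  f (successors {a, d, e, g}): φ is true.
  g (successors {a, c, e, f, g}): φ is true.
For instance, at e:
  At e: [](p -> ~~q) requires p -> ~~q at every successor {a, f, g}.
    At a: p -> ~~q is true.
    At f: p -> ~~q is true.
    At g: p -> ~~q is true.
  So [](p -> ~~q) is true at e.
Satisfying worlds: {b, c, e, f, g}

5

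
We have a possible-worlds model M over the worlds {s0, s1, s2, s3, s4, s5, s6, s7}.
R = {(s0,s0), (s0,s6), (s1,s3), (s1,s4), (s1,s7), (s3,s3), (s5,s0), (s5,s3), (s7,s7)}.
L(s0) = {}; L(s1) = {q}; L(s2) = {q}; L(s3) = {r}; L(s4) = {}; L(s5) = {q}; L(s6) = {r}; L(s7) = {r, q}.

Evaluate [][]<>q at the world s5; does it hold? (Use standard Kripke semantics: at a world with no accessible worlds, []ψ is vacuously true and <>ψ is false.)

No

At s5: [][]<>q requires []<>q at every successor {s0, s3}.
  []<>q fails at s0, so [][]<>q is false at s5.
    At s0: []<>q requires <>q at every successor {s0, s6}.
      <>q fails at s0, so []<>q is false at s0.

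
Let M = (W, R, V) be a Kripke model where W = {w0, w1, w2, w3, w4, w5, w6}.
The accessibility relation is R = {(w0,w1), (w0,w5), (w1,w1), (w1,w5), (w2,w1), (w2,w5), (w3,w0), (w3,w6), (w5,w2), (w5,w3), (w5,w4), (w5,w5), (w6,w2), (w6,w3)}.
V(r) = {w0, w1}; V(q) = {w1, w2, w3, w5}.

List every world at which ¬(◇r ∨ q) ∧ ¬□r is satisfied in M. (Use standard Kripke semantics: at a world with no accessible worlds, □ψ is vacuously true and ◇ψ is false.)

w6

Let φ = ¬(◇r ∨ q) ∧ ¬□r. Evaluate φ at each world:
  w0 (successors {w1, w5}): φ is false.
  w1 (successors {w1, w5}): φ is false.
  w2 (successors {w1, w5}): φ is false.
  w3 (successors {w0, w6}): φ is false.
  w4 (successors ∅): φ is false.
  w5 (successors {w2, w3, w4, w5}): φ is false.
  w6 (successors {w2, w3}): φ is true.
For instance, at w5:
  At w5: ¬(◇r ∨ q) is false, ¬□r is true, so ¬(◇r ∨ q) ∧ ¬□r is false.
    At w5: ◇r ∨ q is true, so ¬(◇r ∨ q) is false.
      At w5: ◇r is false, q is true, so ◇r ∨ q is true.
    At w5: □r is false, so ¬□r is true.
      At w5: □r requires r at every successor {w2, w3, w4, w5}.
        r fails at w2, so □r is false at w5.
Satisfying worlds: {w6}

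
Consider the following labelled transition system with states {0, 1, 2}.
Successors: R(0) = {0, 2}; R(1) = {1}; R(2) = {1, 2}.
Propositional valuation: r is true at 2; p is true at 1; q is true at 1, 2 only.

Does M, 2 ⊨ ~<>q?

At 2: <>q is true, so ~<>q is false.
  At 2: <>q requires q at some successor in {1, 2}.
    q holds at 1, so <>q is true at 2.

No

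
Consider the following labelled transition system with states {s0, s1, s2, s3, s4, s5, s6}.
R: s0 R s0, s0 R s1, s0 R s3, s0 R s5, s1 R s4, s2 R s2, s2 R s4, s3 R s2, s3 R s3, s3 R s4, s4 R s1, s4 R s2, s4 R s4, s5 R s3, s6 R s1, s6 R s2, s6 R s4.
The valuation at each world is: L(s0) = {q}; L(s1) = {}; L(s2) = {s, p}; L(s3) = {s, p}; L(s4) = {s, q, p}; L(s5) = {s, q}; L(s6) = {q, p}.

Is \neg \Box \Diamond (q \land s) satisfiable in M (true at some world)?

Yes

Let φ = \neg \Box \Diamond (q \land s). Evaluate φ at each world:
  s0 (successors {s0, s1, s3, s5}): φ is true.
  s1 (successors {s4}): φ is false.
  s2 (successors {s2, s4}): φ is false.
  s3 (successors {s2, s3, s4}): φ is false.
  s4 (successors {s1, s2, s4}): φ is false.
  s5 (successors {s3}): φ is false.
  s6 (successors {s1, s2, s4}): φ is false.
Detail at s0 (witness):
  At s0: \Box \Diamond (q \land s) is false, so \neg \Box \Diamond (q \land s) is true.
    At s0: \Box \Diamond (q \land s) requires \Diamond (q \land s) at every successor {s0, s1, s3, s5}.
      \Diamond (q \land s) fails at s5, so \Box \Diamond (q \land s) is false at s0.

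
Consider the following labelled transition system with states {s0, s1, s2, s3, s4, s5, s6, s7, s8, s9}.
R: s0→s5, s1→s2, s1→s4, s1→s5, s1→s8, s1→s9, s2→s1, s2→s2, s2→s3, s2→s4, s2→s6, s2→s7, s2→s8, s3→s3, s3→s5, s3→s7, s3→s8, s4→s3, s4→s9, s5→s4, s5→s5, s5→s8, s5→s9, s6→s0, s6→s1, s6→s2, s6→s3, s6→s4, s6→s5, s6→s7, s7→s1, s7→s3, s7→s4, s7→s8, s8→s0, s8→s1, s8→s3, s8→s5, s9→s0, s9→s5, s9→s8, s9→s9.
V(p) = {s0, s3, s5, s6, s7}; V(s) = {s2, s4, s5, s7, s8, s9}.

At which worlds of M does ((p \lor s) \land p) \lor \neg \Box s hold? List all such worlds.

s0, s2, s3, s4, s5, s6, s7, s8, s9

Recall that \Box ψ holds at a world iff ψ holds at every accessible world, and \Diamond ψ holds iff ψ holds at some accessible world.
Let φ = ((p \lor s) \land p) \lor \neg \Box s. Evaluate φ at each world:
  s0 (successors {s5}): φ is true.
  s1 (successors {s2, s4, s5, s8, s9}): φ is false.
  s2 (successors {s1, s2, s3, s4, s6, s7, s8}): φ is true.
  s3 (successors {s3, s5, s7, s8}): φ is true.
  s4 (successors {s3, s9}): φ is true.
  s5 (successors {s4, s5, s8, s9}): φ is true.
  s6 (successors {s0, s1, s2, s3, s4, s5, s7}): φ is true.
  s7 (successors {s1, s3, s4, s8}): φ is true.
  s8 (successors {s0, s1, s3, s5}): φ is true.
  s9 (successors {s0, s5, s8, s9}): φ is true.
For instance, at s1:
  At s1: (p \lor s) \land p is false, \neg \Box s is false, so ((p \lor s) \land p) \lor \neg \Box s is false.
    At s1: \Box s is true, so \neg \Box s is false.
      At s1: \Box s requires s at every successor {s2, s4, s5, s8, s9}.
        At s2: s is true.
        At s4: s is true.
        At s5: s is true.
        At s8: s is true.
        At s9: s is true.
      So \Box s is true at s1.
Satisfying worlds: {s0, s2, s3, s4, s5, s6, s7, s8, s9}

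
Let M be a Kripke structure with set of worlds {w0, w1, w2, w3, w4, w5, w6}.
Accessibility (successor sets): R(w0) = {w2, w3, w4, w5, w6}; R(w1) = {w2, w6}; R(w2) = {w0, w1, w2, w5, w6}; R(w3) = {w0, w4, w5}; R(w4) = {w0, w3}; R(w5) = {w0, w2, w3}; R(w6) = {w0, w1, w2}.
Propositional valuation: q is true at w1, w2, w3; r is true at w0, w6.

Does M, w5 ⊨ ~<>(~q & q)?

Yes

Recall that <>ψ holds at a world iff ψ holds at some accessible world.
At w5: <>(~q & q) is false, so ~<>(~q & q) is true.
  At w5: <>(~q & q) requires ~q & q at some successor in {w0, w2, w3}.
    At w0: ~q & q is false.
    At w2: ~q & q is false.
    At w3: ~q & q is false.
  So <>(~q & q) is false at w5.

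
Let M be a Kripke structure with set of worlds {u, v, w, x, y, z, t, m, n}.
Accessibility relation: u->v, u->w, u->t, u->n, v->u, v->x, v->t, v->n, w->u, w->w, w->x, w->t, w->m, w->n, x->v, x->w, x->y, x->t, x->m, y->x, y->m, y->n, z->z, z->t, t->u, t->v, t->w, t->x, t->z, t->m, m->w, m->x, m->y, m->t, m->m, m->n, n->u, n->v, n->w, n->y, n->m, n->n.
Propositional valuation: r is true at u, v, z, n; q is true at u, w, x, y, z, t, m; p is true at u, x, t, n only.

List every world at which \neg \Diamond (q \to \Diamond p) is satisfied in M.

Let φ = \neg \Diamond (q \to \Diamond p). Evaluate φ at each world:
  u (successors {v, w, t, n}): φ is false.
  v (successors {u, x, t, n}): φ is false.
  w (successors {u, w, x, t, m, n}): φ is false.
  x (successors {v, w, y, t, m}): φ is false.
  y (successors {x, m, n}): φ is false.
  z (successors {z, t}): φ is false.
  t (successors {u, v, w, x, z, m}): φ is false.
  m (successors {w, x, y, t, m, n}): φ is false.
  n (successors {u, v, w, y, m, n}): φ is false.
For instance, at t:
  At t: \Diamond (q \to \Diamond p) is true, so \neg \Diamond (q \to \Diamond p) is false.
    At t: \Diamond (q \to \Diamond p) requires q \to \Diamond p at some successor in {u, v, w, x, z, m}.
      q \to \Diamond p holds at u, so \Diamond (q \to \Diamond p) is true at t.
Satisfying worlds: none.

none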